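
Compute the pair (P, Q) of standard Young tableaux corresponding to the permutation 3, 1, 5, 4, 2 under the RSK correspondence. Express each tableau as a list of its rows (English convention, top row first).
P = [[1, 2], [3, 4], [5]], Q = [[1, 3], [2, 4], [5]]

Insert each entry of the permutation into P by Schensted row insertion, recording in Q the position of each new cell.

Insert 3: appended to row 1. P = [[3]].
Insert 1: 1 bumps 3 from row 1; 3 starts row 2. P = [[1], [3]].
Insert 5: appended to row 1. P = [[1, 5], [3]].
Insert 4: 4 bumps 5 from row 1; 5 appends to row 2. P = [[1, 4], [3, 5]].
Insert 2: 2 bumps 4 from row 1; 4 bumps 5 from row 2; 5 starts row 3. P = [[1, 2], [3, 4], [5]].

So P = [[1, 2], [3, 4], [5]], Q = [[1, 3], [2, 4], [5]].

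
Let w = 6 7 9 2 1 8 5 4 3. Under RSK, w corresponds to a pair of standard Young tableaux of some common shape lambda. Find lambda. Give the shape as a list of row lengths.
RSK row insertion gives P = [[1, 3, 8], [2, 4], [5, 7], [6], [9]], which has shape [3, 2, 2, 1, 1].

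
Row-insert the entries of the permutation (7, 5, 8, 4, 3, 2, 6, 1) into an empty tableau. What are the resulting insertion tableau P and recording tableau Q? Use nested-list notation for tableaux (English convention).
P = [[1, 6], [2, 8], [3], [4], [5], [7]], Q = [[1, 3], [2, 7], [4], [5], [6], [8]]

Insert each entry of the permutation into P by Schensted row insertion, recording in Q the position of each new cell.

Insert 7: appended to row 1. P = [[7]], Q = [[1]].
Insert 5: 5 bumps 7 from row 1; 7 starts row 2. P = [[5], [7]], Q = [[1], [2]].
Insert 8: appended to row 1. P = [[5, 8], [7]], Q = [[1, 3], [2]].
Insert 4: 4 bumps 5 from row 1; 5 bumps 7 from row 2; 7 starts row 3. P = [[4, 8], [5], [7]], Q = [[1, 3], [2], [4]].
Insert 3: 3 bumps 4 from row 1; 4 bumps 5 from row 2; 5 bumps 7 from row 3; 7 starts row 4. P = [[3, 8], [4], [5], [7]], Q = [[1, 3], [2], [4], [5]].
Insert 2: 2 bumps 3 from row 1; 3 bumps 4 from row 2; 4 bumps 5 from row 3; 5 bumps 7 from row 4; 7 starts row 5. P = [[2, 8], [3], [4], [5], [7]], Q = [[1, 3], [2], [4], [5], [6]].
Insert 6: 6 bumps 8 from row 1; 8 appends to row 2. P = [[2, 6], [3, 8], [4], [5], [7]], Q = [[1, 3], [2, 7], [4], [5], [6]].
Insert 1: 1 bumps 2 from row 1; 2 bumps 3 from row 2; 3 bumps 4 from row 3; 4 bumps 5 from row 4; 5 bumps 7 from row 5; 7 starts row 6. P = [[1, 6], [2, 8], [3], [4], [5], [7]], Q = [[1, 3], [2, 7], [4], [5], [6], [8]].

So P = [[1, 6], [2, 8], [3], [4], [5], [7]], Q = [[1, 3], [2, 7], [4], [5], [6], [8]].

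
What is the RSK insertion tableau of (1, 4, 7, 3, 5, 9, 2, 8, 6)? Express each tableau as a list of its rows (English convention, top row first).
Insert 1: appended to row 1. P = [[1]].
Insert 4: appended to row 1. P = [[1, 4]].
Insert 7: appended to row 1. P = [[1, 4, 7]].
Insert 3: 3 bumps 4 from row 1; 4 starts row 2. P = [[1, 3, 7], [4]].
Insert 5: 5 bumps 7 from row 1; 7 appends to row 2. P = [[1, 3, 5], [4, 7]].
Insert 9: appended to row 1. P = [[1, 3, 5, 9], [4, 7]].
Insert 2: 2 bumps 3 from row 1; 3 bumps 4 from row 2; 4 starts row 3. P = [[1, 2, 5, 9], [3, 7], [4]].
Insert 8: 8 bumps 9 from row 1; 9 appends to row 2. P = [[1, 2, 5, 8], [3, 7, 9], [4]].
Insert 6: 6 bumps 8 from row 1; 8 bumps 9 from row 2; 9 appends to row 3. P = [[1, 2, 5, 6], [3, 7, 8], [4, 9]].

So P = [[1, 2, 5, 6], [3, 7, 8], [4, 9]].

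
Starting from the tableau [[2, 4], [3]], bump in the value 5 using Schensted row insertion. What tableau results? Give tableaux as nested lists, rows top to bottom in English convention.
[[2, 4, 5], [3]]

5 is larger than every entry of row 1, so it is appended to row 1. The new tableau is [[2, 4, 5], [3]].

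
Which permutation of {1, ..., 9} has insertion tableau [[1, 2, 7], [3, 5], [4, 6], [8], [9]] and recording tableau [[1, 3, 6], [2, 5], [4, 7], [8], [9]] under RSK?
Reverse the RSK construction: for i from n down to 1, find the cell of Q containing i, remove the entry at that cell from P, and reverse-bump it up through P; the value ejected from row 1 is w(i).

Step i=9: Q has 9 at row 5, column 1; remove 9 from row 5 of P and reverse-bump: 9 enters row 4 and ejects 8; 8 enters row 3 and ejects 6; 6 enters row 2 and ejects 5; 5 enters row 1 and ejects 2. So w(9) = 2. P is now [[1, 5, 7], [3, 6], [4, 8], [9]].
Step i=8: Q has 8 at row 4, column 1; remove 9 from row 4 of P and reverse-bump: 9 enters row 3 and ejects 8; 8 enters row 2 and ejects 6; 6 enters row 1 and ejects 5. So w(8) = 5. P is now [[1, 6, 7], [3, 8], [4, 9]].
Step i=7: Q has 7 at row 3, column 2; remove 9 from row 3 of P and reverse-bump: 9 enters row 2 and ejects 8; 8 enters row 1 and ejects 7. So w(7) = 7. P is now [[1, 6, 8], [3, 9], [4]].
Step i=6: Q has 6 at row 1, column 3; remove that cell from P, ejecting 8. So w(6) = 8. P is now [[1, 6], [3, 9], [4]].
Step i=5: Q has 5 at row 2, column 2; remove 9 from row 2 of P and reverse-bump: 9 enters row 1 and ejects 6. So w(5) = 6. P is now [[1, 9], [3], [4]].
Step i=4: Q has 4 at row 3, column 1; remove 4 from row 3 of P and reverse-bump: 4 enters row 2 and ejects 3; 3 enters row 1 and ejects 1. So w(4) = 1. P is now [[3, 9], [4]].
Step i=3: Q has 3 at row 1, column 2; remove that cell from P, ejecting 9. So w(3) = 9. P is now [[3], [4]].
Step i=2: Q has 2 at row 2, column 1; remove 4 from row 2 of P and reverse-bump: 4 enters row 1 and ejects 3. So w(2) = 3. P is now [[4]].
Step i=1: Q has 1 at row 1, column 1; remove that cell from P, ejecting 4. So w(1) = 4. P is now [].

So w = 4 3 9 1 6 8 7 5 2.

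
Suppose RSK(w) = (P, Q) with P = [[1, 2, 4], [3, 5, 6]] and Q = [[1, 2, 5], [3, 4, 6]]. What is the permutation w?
3 5 1 2 6 4

Reverse the RSK construction: for i from n down to 1, find the cell of Q containing i, remove the entry at that cell from P, and reverse-bump it up through P; the value ejected from row 1 is w(i).

Step i=6: Q has 6 at row 2, column 3; remove 6 from row 2 of P and reverse-bump: 6 enters row 1 and ejects 4. So w(6) = 4. P is now [[1, 2, 6], [3, 5]].
Step i=5: Q has 5 at row 1, column 3; remove that cell from P, ejecting 6. So w(5) = 6. P is now [[1, 2], [3, 5]].
Step i=4: Q has 4 at row 2, column 2; remove 5 from row 2 of P and reverse-bump: 5 enters row 1 and ejects 2. So w(4) = 2. P is now [[1, 5], [3]].
Step i=3: Q has 3 at row 2, column 1; remove 3 from row 2 of P and reverse-bump: 3 enters row 1 and ejects 1. So w(3) = 1. P is now [[3, 5]].
Step i=2: Q has 2 at row 1, column 2; remove that cell from P, ejecting 5. So w(2) = 5. P is now [[3]].
Step i=1: Q has 1 at row 1, column 1; remove that cell from P, ejecting 3. So w(1) = 3. P is now [].

So w = 3 5 1 2 6 4.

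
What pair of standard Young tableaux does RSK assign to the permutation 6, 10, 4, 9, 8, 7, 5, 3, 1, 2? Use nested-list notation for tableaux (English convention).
Insert each entry of the permutation into P by Schensted row insertion, recording in Q the position of each new cell.

Insert 6: appended to row 1. P = [[6]], Q = [[1]].
Insert 10: appended to row 1. P = [[6, 10]], Q = [[1, 2]].
Insert 4: 4 bumps 6 from row 1; 6 starts row 2. P = [[4, 10], [6]], Q = [[1, 2], [3]].
Insert 9: 9 bumps 10 from row 1; 10 appends to row 2. P = [[4, 9], [6, 10]], Q = [[1, 2], [3, 4]].
Insert 8: 8 bumps 9 from row 1; 9 bumps 10 from row 2; 10 starts row 3. P = [[4, 8], [6, 9], [10]], Q = [[1, 2], [3, 4], [5]].
Insert 7: 7 bumps 8 from row 1; 8 bumps 9 from row 2; 9 bumps 10 from row 3; 10 starts row 4. P = [[4, 7], [6, 8], [9], [10]], Q = [[1, 2], [3, 4], [5], [6]].
Insert 5: 5 bumps 7 from row 1; 7 bumps 8 from row 2; 8 bumps 9 from row 3; 9 bumps 10 from row 4; 10 starts row 5. P = [[4, 5], [6, 7], [8], [9], [10]], Q = [[1, 2], [3, 4], [5], [6], [7]].
Insert 3: 3 bumps 4 from row 1; 4 bumps 6 from row 2; 6 bumps 8 from row 3; 8 bumps 9 from row 4; 9 bumps 10 from row 5; 10 starts row 6. P = [[3, 5], [4, 7], [6], [8], [9], [10]], Q = [[1, 2], [3, 4], [5], [6], [7], [8]].
Insert 1: 1 bumps 3 from row 1; 3 bumps 4 from row 2; 4 bumps 6 from row 3; 6 bumps 8 from row 4; 8 bumps 9 from row 5; 9 bumps 10 from row 6; 10 starts row 7. P = [[1, 5], [3, 7], [4], [6], [8], [9], [10]], Q = [[1, 2], [3, 4], [5], [6], [7], [8], [9]].
Insert 2: 2 bumps 5 from row 1; 5 bumps 7 from row 2; 7 appends to row 3. P = [[1, 2], [3, 5], [4, 7], [6], [8], [9], [10]], Q = [[1, 2], [3, 4], [5, 10], [6], [7], [8], [9]].

So P = [[1, 2], [3, 5], [4, 7], [6], [8], [9], [10]], Q = [[1, 2], [3, 4], [5, 10], [6], [7], [8], [9]].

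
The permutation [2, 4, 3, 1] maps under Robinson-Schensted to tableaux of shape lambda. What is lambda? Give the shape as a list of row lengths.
Row-insert each entry into an empty tableau.

After inserting 2: P = [[2]].
After inserting 4: P = [[2, 4]].
After inserting 3: P = [[2, 3], [4]].
After inserting 1: P = [[1, 3], [2], [4]].

The final insertion tableau P = [[1, 3], [2], [4]] has shape [2, 1, 1].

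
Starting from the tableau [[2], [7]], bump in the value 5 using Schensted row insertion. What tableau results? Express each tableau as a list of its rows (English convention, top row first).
[[2, 5], [7]]

5 is larger than every entry of row 1, so it is appended to row 1. The new tableau is [[2, 5], [7]].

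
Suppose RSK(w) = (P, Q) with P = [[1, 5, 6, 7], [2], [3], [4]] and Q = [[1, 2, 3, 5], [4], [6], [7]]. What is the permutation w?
4 5 6 3 7 2 1

Reverse the RSK construction: for i from n down to 1, find the cell of Q containing i, remove the entry at that cell from P, and reverse-bump it up through P; the value ejected from row 1 is w(i).

Step i=7: Q has 7 at row 4, column 1; remove 4 from row 4 of P and reverse-bump: 4 enters row 3 and ejects 3; 3 enters row 2 and ejects 2; 2 enters row 1 and ejects 1. So w(7) = 1. P is now [[2, 5, 6, 7], [3], [4]].
Step i=6: Q has 6 at row 3, column 1; remove 4 from row 3 of P and reverse-bump: 4 enters row 2 and ejects 3; 3 enters row 1 and ejects 2. So w(6) = 2. P is now [[3, 5, 6, 7], [4]].
Step i=5: Q has 5 at row 1, column 4; remove that cell from P, ejecting 7. So w(5) = 7. P is now [[3, 5, 6], [4]].
Step i=4: Q has 4 at row 2, column 1; remove 4 from row 2 of P and reverse-bump: 4 enters row 1 and ejects 3. So w(4) = 3. P is now [[4, 5, 6]].
Step i=3: Q has 3 at row 1, column 3; remove that cell from P, ejecting 6. So w(3) = 6. P is now [[4, 5]].
Step i=2: Q has 2 at row 1, column 2; remove that cell from P, ejecting 5. So w(2) = 5. P is now [[4]].
Step i=1: Q has 1 at row 1, column 1; remove that cell from P, ejecting 4. So w(1) = 4. P is now [].

So w = 4 5 6 3 7 2 1.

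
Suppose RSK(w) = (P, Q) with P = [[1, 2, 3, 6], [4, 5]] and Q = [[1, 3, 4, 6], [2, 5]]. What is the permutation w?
Reverse the RSK construction: for i from n down to 1, find the cell of Q containing i, remove the entry at that cell from P, and reverse-bump it up through P; the value ejected from row 1 is w(i).

Step i=6: Q has 6 at row 1, column 4; remove that cell from P, ejecting 6. So w(6) = 6. P is now [[1, 2, 3], [4, 5]].
Step i=5: Q has 5 at row 2, column 2; remove 5 from row 2 of P and reverse-bump: 5 enters row 1 and ejects 3. So w(5) = 3. P is now [[1, 2, 5], [4]].
Step i=4: Q has 4 at row 1, column 3; remove that cell from P, ejecting 5. So w(4) = 5. P is now [[1, 2], [4]].
Step i=3: Q has 3 at row 1, column 2; remove that cell from P, ejecting 2. So w(3) = 2. P is now [[1], [4]].
Step i=2: Q has 2 at row 2, column 1; remove 4 from row 2 of P and reverse-bump: 4 enters row 1 and ejects 1. So w(2) = 1. P is now [[4]].
Step i=1: Q has 1 at row 1, column 1; remove that cell from P, ejecting 4. So w(1) = 4. P is now [].

So w = 4 1 2 5 3 6.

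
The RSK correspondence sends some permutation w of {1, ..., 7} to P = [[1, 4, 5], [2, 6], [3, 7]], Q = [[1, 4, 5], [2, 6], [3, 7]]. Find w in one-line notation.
3 2 1 4 7 6 5

Reverse RSK: for i = n, n-1, ..., 1, locate i in Q, remove the corresponding corner cell from P, and reverse-bump its entry up through P; the value ejected from row 1 is w(i).

So w = 3 2 1 4 7 6 5.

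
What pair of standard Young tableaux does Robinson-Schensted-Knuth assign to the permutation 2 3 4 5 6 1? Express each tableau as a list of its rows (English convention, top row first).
Insert each entry of the permutation into P by Schensted row insertion, recording in Q the position of each new cell.

Insert 2: appended to row 1. P = [[2]].
Insert 3: appended to row 1. P = [[2, 3]].
Insert 4: appended to row 1. P = [[2, 3, 4]].
Insert 5: appended to row 1. P = [[2, 3, 4, 5]].
Insert 6: appended to row 1. P = [[2, 3, 4, 5, 6]].
Insert 1: 1 bumps 2 from row 1; 2 starts row 2. P = [[1, 3, 4, 5, 6], [2]].

So P = [[1, 3, 4, 5, 6], [2]], Q = [[1, 2, 3, 4, 5], [6]].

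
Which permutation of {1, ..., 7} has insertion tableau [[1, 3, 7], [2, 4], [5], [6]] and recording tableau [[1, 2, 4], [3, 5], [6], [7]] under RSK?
2 6 1 7 5 4 3

Reverse RSK: for i = n, n-1, ..., 1, locate i in Q, remove the corresponding corner cell from P, and reverse-bump its entry up through P; the value ejected from row 1 is w(i).

So w = 2 6 1 7 5 4 3.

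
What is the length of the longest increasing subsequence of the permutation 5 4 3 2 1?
1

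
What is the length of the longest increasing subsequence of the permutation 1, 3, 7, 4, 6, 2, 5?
4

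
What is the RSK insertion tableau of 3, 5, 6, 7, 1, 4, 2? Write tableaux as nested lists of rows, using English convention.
Insert 3: appended to row 1. P = [[3]].
Insert 5: appended to row 1. P = [[3, 5]].
Insert 6: appended to row 1. P = [[3, 5, 6]].
Insert 7: appended to row 1. P = [[3, 5, 6, 7]].
Insert 1: 1 bumps 3 from row 1; 3 starts row 2. P = [[1, 5, 6, 7], [3]].
Insert 4: 4 bumps 5 from row 1; 5 appends to row 2. P = [[1, 4, 6, 7], [3, 5]].
Insert 2: 2 bumps 4 from row 1; 4 bumps 5 from row 2; 5 starts row 3. P = [[1, 2, 6, 7], [3, 4], [5]].

So P = [[1, 2, 6, 7], [3, 4], [5]].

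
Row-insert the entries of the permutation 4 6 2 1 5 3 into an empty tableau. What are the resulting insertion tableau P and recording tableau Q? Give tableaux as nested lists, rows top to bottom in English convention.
P = [[1, 3], [2, 5], [4, 6]], Q = [[1, 2], [3, 5], [4, 6]]

Insert each entry of the permutation into P by Schensted row insertion, recording in Q the position of each new cell.

Insert 4: appended to row 1. P = [[4]], Q = [[1]].
Insert 6: appended to row 1. P = [[4, 6]], Q = [[1, 2]].
Insert 2: 2 bumps 4 from row 1; 4 starts row 2. P = [[2, 6], [4]], Q = [[1, 2], [3]].
Insert 1: 1 bumps 2 from row 1; 2 bumps 4 from row 2; 4 starts row 3. P = [[1, 6], [2], [4]], Q = [[1, 2], [3], [4]].
Insert 5: 5 bumps 6 from row 1; 6 appends to row 2. P = [[1, 5], [2, 6], [4]], Q = [[1, 2], [3, 5], [4]].
Insert 3: 3 bumps 5 from row 1; 5 bumps 6 from row 2; 6 appends to row 3. P = [[1, 3], [2, 5], [4, 6]], Q = [[1, 2], [3, 5], [4, 6]].

So P = [[1, 3], [2, 5], [4, 6]], Q = [[1, 2], [3, 5], [4, 6]].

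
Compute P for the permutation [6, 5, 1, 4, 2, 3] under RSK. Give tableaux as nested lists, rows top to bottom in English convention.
P = [[1, 2, 3], [4], [5], [6]]

After inserting 6: P = [[6]].
After inserting 5: P = [[5], [6]].
After inserting 1: P = [[1], [5], [6]].
After inserting 4: P = [[1, 4], [5], [6]].
After inserting 2: P = [[1, 2], [4], [5], [6]].
After inserting 3: P = [[1, 2, 3], [4], [5], [6]].

So P = [[1, 2, 3], [4], [5], [6]].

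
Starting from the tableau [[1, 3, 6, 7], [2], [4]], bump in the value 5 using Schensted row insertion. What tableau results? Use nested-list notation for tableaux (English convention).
In row 1, 5 replaces 6 (the leftmost entry greater than 5); 6 is bumped to row 2. 6 is appended to row 2. The new tableau is [[1, 3, 5, 7], [2, 6], [4]].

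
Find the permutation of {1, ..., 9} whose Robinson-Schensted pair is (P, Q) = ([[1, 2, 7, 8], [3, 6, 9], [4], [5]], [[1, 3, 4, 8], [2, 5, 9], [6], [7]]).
5 1 6 7 4 3 2 9 8

Reverse the RSK construction: for i from n down to 1, find the cell of Q containing i, remove the entry at that cell from P, and reverse-bump it up through P; the value ejected from row 1 is w(i).

Step i=9: Q has 9 at row 2, column 3; remove 9 from row 2 of P and reverse-bump: 9 enters row 1 and ejects 8. So w(9) = 8. P is now [[1, 2, 7, 9], [3, 6], [4], [5]].
Step i=8: Q has 8 at row 1, column 4; remove that cell from P, ejecting 9. So w(8) = 9. P is now [[1, 2, 7], [3, 6], [4], [5]].
Step i=7: Q has 7 at row 4, column 1; remove 5 from row 4 of P and reverse-bump: 5 enters row 3 and ejects 4; 4 enters row 2 and ejects 3; 3 enters row 1 and ejects 2. So w(7) = 2. P is now [[1, 3, 7], [4, 6], [5]].
Step i=6: Q has 6 at row 3, column 1; remove 5 from row 3 of P and reverse-bump: 5 enters row 2 and ejects 4; 4 enters row 1 and ejects 3. So w(6) = 3. P is now [[1, 4, 7], [5, 6]].
Step i=5: Q has 5 at row 2, column 2; remove 6 from row 2 of P and reverse-bump: 6 enters row 1 and ejects 4. So w(5) = 4. P is now [[1, 6, 7], [5]].
Step i=4: Q has 4 at row 1, column 3; remove that cell from P, ejecting 7. So w(4) = 7. P is now [[1, 6], [5]].
Step i=3: Q has 3 at row 1, column 2; remove that cell from P, ejecting 6. So w(3) = 6. P is now [[1], [5]].
Step i=2: Q has 2 at row 2, column 1; remove 5 from row 2 of P and reverse-bump: 5 enters row 1 and ejects 1. So w(2) = 1. P is now [[5]].
Step i=1: Q has 1 at row 1, column 1; remove that cell from P, ejecting 5. So w(1) = 5. P is now [].

So w = 5 1 6 7 4 3 2 9 8.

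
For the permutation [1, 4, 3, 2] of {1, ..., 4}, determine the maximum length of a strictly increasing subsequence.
2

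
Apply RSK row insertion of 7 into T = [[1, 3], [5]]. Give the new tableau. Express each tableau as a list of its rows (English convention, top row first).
7 is larger than every entry of row 1, so it is appended to row 1. The new tableau is [[1, 3, 7], [5]].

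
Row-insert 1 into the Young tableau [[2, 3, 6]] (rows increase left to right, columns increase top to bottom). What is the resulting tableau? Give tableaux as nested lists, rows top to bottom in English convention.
In row 1, 1 replaces 2 (the leftmost entry greater than 1); 2 is bumped to row 2. 2 starts a new row 2. The new tableau is [[1, 3, 6], [2]].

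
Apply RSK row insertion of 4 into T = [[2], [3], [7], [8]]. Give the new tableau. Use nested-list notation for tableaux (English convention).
[[2, 4], [3], [7], [8]]

4 is larger than every entry of row 1, so it is appended to row 1. The new tableau is [[2, 4], [3], [7], [8]].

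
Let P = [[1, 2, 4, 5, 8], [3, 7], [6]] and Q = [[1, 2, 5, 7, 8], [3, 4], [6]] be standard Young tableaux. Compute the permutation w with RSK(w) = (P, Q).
Reverse RSK: for i = n, n-1, ..., 1, locate i in Q, remove the corresponding corner cell from P, and reverse-bump its entry up through P; the value ejected from row 1 is w(i).

So w = 6 7 1 3 4 2 5 8.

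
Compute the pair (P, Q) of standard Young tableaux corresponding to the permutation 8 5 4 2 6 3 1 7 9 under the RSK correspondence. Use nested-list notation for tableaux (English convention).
P = [[1, 3, 7, 9], [2, 6], [4], [5], [8]], Q = [[1, 5, 8, 9], [2, 6], [3], [4], [7]]

Insert each entry of the permutation into P by Schensted row insertion, recording in Q the position of each new cell.

Insert 8: appended to row 1. P = [[8]].
Insert 5: 5 bumps 8 from row 1; 8 starts row 2. P = [[5], [8]].
Insert 4: 4 bumps 5 from row 1; 5 bumps 8 from row 2; 8 starts row 3. P = [[4], [5], [8]].
Insert 2: 2 bumps 4 from row 1; 4 bumps 5 from row 2; 5 bumps 8 from row 3; 8 starts row 4. P = [[2], [4], [5], [8]].
Insert 6: appended to row 1. P = [[2, 6], [4], [5], [8]].
Insert 3: 3 bumps 6 from row 1; 6 appends to row 2. P = [[2, 3], [4, 6], [5], [8]].
Insert 1: 1 bumps 2 from row 1; 2 bumps 4 from row 2; 4 bumps 5 from row 3; 5 bumps 8 from row 4; 8 starts row 5. P = [[1, 3], [2, 6], [4], [5], [8]].
Insert 7: appended to row 1. P = [[1, 3, 7], [2, 6], [4], [5], [8]].
Insert 9: appended to row 1. P = [[1, 3, 7, 9], [2, 6], [4], [5], [8]].

So P = [[1, 3, 7, 9], [2, 6], [4], [5], [8]], Q = [[1, 5, 8, 9], [2, 6], [3], [4], [7]].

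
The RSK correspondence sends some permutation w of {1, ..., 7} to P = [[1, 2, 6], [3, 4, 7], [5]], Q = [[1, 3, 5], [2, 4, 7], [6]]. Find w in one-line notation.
Reverse the RSK construction: for i from n down to 1, find the cell of Q containing i, remove the entry at that cell from P, and reverse-bump it up through P; the value ejected from row 1 is w(i).

Step i=7: Q has 7 at row 2, column 3; remove 7 from row 2 of P and reverse-bump: 7 enters row 1 and ejects 6. So w(7) = 6. P is now [[1, 2, 7], [3, 4], [5]].
Step i=6: Q has 6 at row 3, column 1; remove 5 from row 3 of P and reverse-bump: 5 enters row 2 and ejects 4; 4 enters row 1 and ejects 2. So w(6) = 2. P is now [[1, 4, 7], [3, 5]].
Step i=5: Q has 5 at row 1, column 3; remove that cell from P, ejecting 7. So w(5) = 7. P is now [[1, 4], [3, 5]].
Step i=4: Q has 4 at row 2, column 2; remove 5 from row 2 of P and reverse-bump: 5 enters row 1 and ejects 4. So w(4) = 4. P is now [[1, 5], [3]].
Step i=3: Q has 3 at row 1, column 2; remove that cell from P, ejecting 5. So w(3) = 5. P is now [[1], [3]].
Step i=2: Q has 2 at row 2, column 1; remove 3 from row 2 of P and reverse-bump: 3 enters row 1 and ejects 1. So w(2) = 1. P is now [[3]].
Step i=1: Q has 1 at row 1, column 1; remove that cell from P, ejecting 3. So w(1) = 3. P is now [].

So w = 3 1 5 4 7 2 6.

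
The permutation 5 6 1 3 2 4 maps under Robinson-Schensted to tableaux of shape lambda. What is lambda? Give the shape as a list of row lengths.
[3, 2, 1]

RSK row insertion gives P = [[1, 2, 4], [3, 6], [5]], which has shape [3, 2, 1].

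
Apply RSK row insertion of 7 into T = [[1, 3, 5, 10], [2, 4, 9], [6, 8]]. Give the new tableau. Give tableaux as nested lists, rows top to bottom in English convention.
In row 1, 7 replaces 10 (the leftmost entry greater than 7); 10 is bumped to row 2. 10 is appended to row 2. The new tableau is [[1, 3, 5, 7], [2, 4, 9, 10], [6, 8]].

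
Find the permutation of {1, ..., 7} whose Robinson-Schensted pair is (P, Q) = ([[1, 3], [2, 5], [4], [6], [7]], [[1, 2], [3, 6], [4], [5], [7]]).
Reverse the RSK construction: for i from n down to 1, find the cell of Q containing i, remove the entry at that cell from P, and reverse-bump it up through P; the value ejected from row 1 is w(i).

Step i=7: Q has 7 at row 5, column 1; remove 7 from row 5 of P and reverse-bump: 7 enters row 4 and ejects 6; 6 enters row 3 and ejects 4; 4 enters row 2 and ejects 2; 2 enters row 1 and ejects 1. So w(7) = 1. P is now [[2, 3], [4, 5], [6], [7]].
Step i=6: Q has 6 at row 2, column 2; remove 5 from row 2 of P and reverse-bump: 5 enters row 1 and ejects 3. So w(6) = 3. P is now [[2, 5], [4], [6], [7]].
Step i=5: Q has 5 at row 4, column 1; remove 7 from row 4 of P and reverse-bump: 7 enters row 3 and ejects 6; 6 enters row 2 and ejects 4; 4 enters row 1 and ejects 2. So w(5) = 2. P is now [[4, 5], [6], [7]].
Step i=4: Q has 4 at row 3, column 1; remove 7 from row 3 of P and reverse-bump: 7 enters row 2 and ejects 6; 6 enters row 1 and ejects 5. So w(4) = 5. P is now [[4, 6], [7]].
Step i=3: Q has 3 at row 2, column 1; remove 7 from row 2 of P and reverse-bump: 7 enters row 1 and ejects 6. So w(3) = 6. P is now [[4, 7]].
Step i=2: Q has 2 at row 1, column 2; remove that cell from P, ejecting 7. So w(2) = 7. P is now [[4]].
Step i=1: Q has 1 at row 1, column 1; remove that cell from P, ejecting 4. So w(1) = 4. P is now [].

So w = 4 7 6 5 2 3 1.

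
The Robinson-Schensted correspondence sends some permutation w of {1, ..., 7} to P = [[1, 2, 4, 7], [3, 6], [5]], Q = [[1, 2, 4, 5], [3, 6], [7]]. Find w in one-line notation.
Reverse the RSK construction: for i from n down to 1, find the cell of Q containing i, remove the entry at that cell from P, and reverse-bump it up through P; the value ejected from row 1 is w(i).

Step i=7: Q has 7 at row 3, column 1; remove 5 from row 3 of P and reverse-bump: 5 enters row 2 and ejects 3; 3 enters row 1 and ejects 2. So w(7) = 2. P is now [[1, 3, 4, 7], [5, 6]].
Step i=6: Q has 6 at row 2, column 2; remove 6 from row 2 of P and reverse-bump: 6 enters row 1 and ejects 4. So w(6) = 4. P is now [[1, 3, 6, 7], [5]].
Step i=5: Q has 5 at row 1, column 4; remove that cell from P, ejecting 7. So w(5) = 7. P is now [[1, 3, 6], [5]].
Step i=4: Q has 4 at row 1, column 3; remove that cell from P, ejecting 6. So w(4) = 6. P is now [[1, 3], [5]].
Step i=3: Q has 3 at row 2, column 1; remove 5 from row 2 of P and reverse-bump: 5 enters row 1 and ejects 3. So w(3) = 3. P is now [[1, 5]].
Step i=2: Q has 2 at row 1, column 2; remove that cell from P, ejecting 5. So w(2) = 5. P is now [[1]].
Step i=1: Q has 1 at row 1, column 1; remove that cell from P, ejecting 1. So w(1) = 1. P is now [].

So w = 1 5 3 6 7 4 2.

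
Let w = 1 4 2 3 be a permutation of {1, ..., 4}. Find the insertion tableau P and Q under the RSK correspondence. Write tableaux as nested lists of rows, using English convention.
P = [[1, 2, 3], [4]], Q = [[1, 2, 4], [3]]

Insert each entry of the permutation into P by Schensted row insertion, recording in Q the position of each new cell.

Insert 1: appended to row 1. P = [[1]].
Insert 4: appended to row 1. P = [[1, 4]].
Insert 2: 2 bumps 4 from row 1; 4 starts row 2. P = [[1, 2], [4]].
Insert 3: appended to row 1. P = [[1, 2, 3], [4]].

So P = [[1, 2, 3], [4]], Q = [[1, 2, 4], [3]].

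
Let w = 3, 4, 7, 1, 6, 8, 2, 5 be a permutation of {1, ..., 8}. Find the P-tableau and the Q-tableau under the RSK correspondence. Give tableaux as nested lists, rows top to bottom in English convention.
P = [[1, 2, 5, 8], [3, 4, 6], [7]], Q = [[1, 2, 3, 6], [4, 5, 8], [7]]

Insert each entry of the permutation into P by Schensted row insertion, recording in Q the position of each new cell.

Insert 3: appended to row 1. P = [[3]], Q = [[1]].
Insert 4: appended to row 1. P = [[3, 4]], Q = [[1, 2]].
Insert 7: appended to row 1. P = [[3, 4, 7]], Q = [[1, 2, 3]].
Insert 1: 1 bumps 3 from row 1; 3 starts row 2. P = [[1, 4, 7], [3]], Q = [[1, 2, 3], [4]].
Insert 6: 6 bumps 7 from row 1; 7 appends to row 2. P = [[1, 4, 6], [3, 7]], Q = [[1, 2, 3], [4, 5]].
Insert 8: appended to row 1. P = [[1, 4, 6, 8], [3, 7]], Q = [[1, 2, 3, 6], [4, 5]].
Insert 2: 2 bumps 4 from row 1; 4 bumps 7 from row 2; 7 starts row 3. P = [[1, 2, 6, 8], [3, 4], [7]], Q = [[1, 2, 3, 6], [4, 5], [7]].
Insert 5: 5 bumps 6 from row 1; 6 appends to row 2. P = [[1, 2, 5, 8], [3, 4, 6], [7]], Q = [[1, 2, 3, 6], [4, 5, 8], [7]].

So P = [[1, 2, 5, 8], [3, 4, 6], [7]], Q = [[1, 2, 3, 6], [4, 5, 8], [7]].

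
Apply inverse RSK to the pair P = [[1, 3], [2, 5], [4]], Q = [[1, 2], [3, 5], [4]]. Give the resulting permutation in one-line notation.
4 5 2 1 3

Reverse the RSK construction: for i from n down to 1, find the cell of Q containing i, remove the entry at that cell from P, and reverse-bump it up through P; the value ejected from row 1 is w(i).

Step i=5: Q has 5 at row 2, column 2; remove 5 from row 2 of P and reverse-bump: 5 enters row 1 and ejects 3. So w(5) = 3. P is now [[1, 5], [2], [4]].
Step i=4: Q has 4 at row 3, column 1; remove 4 from row 3 of P and reverse-bump: 4 enters row 2 and ejects 2; 2 enters row 1 and ejects 1. So w(4) = 1. P is now [[2, 5], [4]].
Step i=3: Q has 3 at row 2, column 1; remove 4 from row 2 of P and reverse-bump: 4 enters row 1 and ejects 2. So w(3) = 2. P is now [[4, 5]].
Step i=2: Q has 2 at row 1, column 2; remove that cell from P, ejecting 5. So w(2) = 5. P is now [[4]].
Step i=1: Q has 1 at row 1, column 1; remove that cell from P, ejecting 4. So w(1) = 4. P is now [].

So w = 4 5 2 1 3.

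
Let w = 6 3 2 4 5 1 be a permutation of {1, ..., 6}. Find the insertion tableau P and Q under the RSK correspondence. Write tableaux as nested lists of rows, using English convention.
P = [[1, 4, 5], [2], [3], [6]], Q = [[1, 4, 5], [2], [3], [6]]

Insert each entry of the permutation into P by Schensted row insertion, recording in Q the position of each new cell.

Insert 6: appended to row 1. P = [[6]].
Insert 3: 3 bumps 6 from row 1; 6 starts row 2. P = [[3], [6]].
Insert 2: 2 bumps 3 from row 1; 3 bumps 6 from row 2; 6 starts row 3. P = [[2], [3], [6]].
Insert 4: appended to row 1. P = [[2, 4], [3], [6]].
Insert 5: appended to row 1. P = [[2, 4, 5], [3], [6]].
Insert 1: 1 bumps 2 from row 1; 2 bumps 3 from row 2; 3 bumps 6 from row 3; 6 starts row 4. P = [[1, 4, 5], [2], [3], [6]].

So P = [[1, 4, 5], [2], [3], [6]], Q = [[1, 4, 5], [2], [3], [6]].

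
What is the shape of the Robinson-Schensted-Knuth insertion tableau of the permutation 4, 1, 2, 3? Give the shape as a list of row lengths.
Row-insert each entry into an empty tableau.

After inserting 4: P = [[4]].
After inserting 1: P = [[1], [4]].
After inserting 2: P = [[1, 2], [4]].
After inserting 3: P = [[1, 2, 3], [4]].

The final insertion tableau P = [[1, 2, 3], [4]] has shape [3, 1].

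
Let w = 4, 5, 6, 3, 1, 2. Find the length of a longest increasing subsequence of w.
3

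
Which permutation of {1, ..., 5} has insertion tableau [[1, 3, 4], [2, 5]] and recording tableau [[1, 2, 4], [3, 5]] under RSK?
Reverse the RSK construction: for i from n down to 1, find the cell of Q containing i, remove the entry at that cell from P, and reverse-bump it up through P; the value ejected from row 1 is w(i).

Step i=5: Q has 5 at row 2, column 2; remove 5 from row 2 of P and reverse-bump: 5 enters row 1 and ejects 4. So w(5) = 4. P is now [[1, 3, 5], [2]].
Step i=4: Q has 4 at row 1, column 3; remove that cell from P, ejecting 5. So w(4) = 5. P is now [[1, 3], [2]].
Step i=3: Q has 3 at row 2, column 1; remove 2 from row 2 of P and reverse-bump: 2 enters row 1 and ejects 1. So w(3) = 1. P is now [[2, 3]].
Step i=2: Q has 2 at row 1, column 2; remove that cell from P, ejecting 3. So w(2) = 3. P is now [[2]].
Step i=1: Q has 1 at row 1, column 1; remove that cell from P, ejecting 2. So w(1) = 2. P is now [].

So w = 2 3 1 5 4.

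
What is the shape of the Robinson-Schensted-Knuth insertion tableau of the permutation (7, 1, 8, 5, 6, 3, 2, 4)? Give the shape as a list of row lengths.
[3, 2, 2, 1]

Row-insert each entry into an empty tableau.

After inserting 7: P = [[7]].
After inserting 1: P = [[1], [7]].
After inserting 8: P = [[1, 8], [7]].
After inserting 5: P = [[1, 5], [7, 8]].
After inserting 6: P = [[1, 5, 6], [7, 8]].
After inserting 3: P = [[1, 3, 6], [5, 8], [7]].
After inserting 2: P = [[1, 2, 6], [3, 8], [5], [7]].
After inserting 4: P = [[1, 2, 4], [3, 6], [5, 8], [7]].

The final insertion tableau P = [[1, 2, 4], [3, 6], [5, 8], [7]] has shape [3, 2, 2, 1].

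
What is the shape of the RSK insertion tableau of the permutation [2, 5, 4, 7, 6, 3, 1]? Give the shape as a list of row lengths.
[3, 2, 1, 1]

Row-insert each entry into an empty tableau.

After inserting 2: P = [[2]].
After inserting 5: P = [[2, 5]].
After inserting 4: P = [[2, 4], [5]].
After inserting 7: P = [[2, 4, 7], [5]].
After inserting 6: P = [[2, 4, 6], [5, 7]].
After inserting 3: P = [[2, 3, 6], [4, 7], [5]].
After inserting 1: P = [[1, 3, 6], [2, 7], [4], [5]].

The final insertion tableau P = [[1, 3, 6], [2, 7], [4], [5]] has shape [3, 2, 1, 1].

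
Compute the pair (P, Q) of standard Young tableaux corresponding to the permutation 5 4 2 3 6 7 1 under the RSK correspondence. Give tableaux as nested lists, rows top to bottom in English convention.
Insert each entry of the permutation into P by Schensted row insertion, recording in Q the position of each new cell.

Insert 5: appended to row 1. P = [[5]].
Insert 4: 4 bumps 5 from row 1; 5 starts row 2. P = [[4], [5]].
Insert 2: 2 bumps 4 from row 1; 4 bumps 5 from row 2; 5 starts row 3. P = [[2], [4], [5]].
Insert 3: appended to row 1. P = [[2, 3], [4], [5]].
Insert 6: appended to row 1. P = [[2, 3, 6], [4], [5]].
Insert 7: appended to row 1. P = [[2, 3, 6, 7], [4], [5]].
Insert 1: 1 bumps 2 from row 1; 2 bumps 4 from row 2; 4 bumps 5 from row 3; 5 starts row 4. P = [[1, 3, 6, 7], [2], [4], [5]].

So P = [[1, 3, 6, 7], [2], [4], [5]], Q = [[1, 4, 5, 6], [2], [3], [7]].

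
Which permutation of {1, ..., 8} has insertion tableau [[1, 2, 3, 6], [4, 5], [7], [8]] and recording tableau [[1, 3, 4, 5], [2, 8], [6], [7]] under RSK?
Reverse the RSK construction: for i from n down to 1, find the cell of Q containing i, remove the entry at that cell from P, and reverse-bump it up through P; the value ejected from row 1 is w(i).

Step i=8: Q has 8 at row 2, column 2; remove 5 from row 2 of P and reverse-bump: 5 enters row 1 and ejects 3. So w(8) = 3. P is now [[1, 2, 5, 6], [4], [7], [8]].
Step i=7: Q has 7 at row 4, column 1; remove 8 from row 4 of P and reverse-bump: 8 enters row 3 and ejects 7; 7 enters row 2 and ejects 4; 4 enters row 1 and ejects 2. So w(7) = 2. P is now [[1, 4, 5, 6], [7], [8]].
Step i=6: Q has 6 at row 3, column 1; remove 8 from row 3 of P and reverse-bump: 8 enters row 2 and ejects 7; 7 enters row 1 and ejects 6. So w(6) = 6. P is now [[1, 4, 5, 7], [8]].
Step i=5: Q has 5 at row 1, column 4; remove that cell from P, ejecting 7. So w(5) = 7. P is now [[1, 4, 5], [8]].
Step i=4: Q has 4 at row 1, column 3; remove that cell from P, ejecting 5. So w(4) = 5. P is now [[1, 4], [8]].
Step i=3: Q has 3 at row 1, column 2; remove that cell from P, ejecting 4. So w(3) = 4. P is now [[1], [8]].
Step i=2: Q has 2 at row 2, column 1; remove 8 from row 2 of P and reverse-bump: 8 enters row 1 and ejects 1. So w(2) = 1. P is now [[8]].
Step i=1: Q has 1 at row 1, column 1; remove that cell from P, ejecting 8. So w(1) = 8. P is now [].

So w = 8 1 4 5 7 6 2 3.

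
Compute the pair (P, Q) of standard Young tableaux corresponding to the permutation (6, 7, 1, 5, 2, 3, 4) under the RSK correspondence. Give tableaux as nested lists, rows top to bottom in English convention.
Insert each entry of the permutation into P by Schensted row insertion, recording in Q the position of each new cell.

After inserting 6: P = [[6]].
After inserting 7: P = [[6, 7]].
After inserting 1: P = [[1, 7], [6]].
After inserting 5: P = [[1, 5], [6, 7]].
After inserting 2: P = [[1, 2], [5, 7], [6]].
After inserting 3: P = [[1, 2, 3], [5, 7], [6]].
After inserting 4: P = [[1, 2, 3, 4], [5, 7], [6]].

So P = [[1, 2, 3, 4], [5, 7], [6]], Q = [[1, 2, 6, 7], [3, 4], [5]].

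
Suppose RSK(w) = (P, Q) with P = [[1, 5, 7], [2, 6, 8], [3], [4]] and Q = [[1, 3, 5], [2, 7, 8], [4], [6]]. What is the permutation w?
4 3 6 2 8 1 5 7

Reverse the RSK construction: for i from n down to 1, find the cell of Q containing i, remove the entry at that cell from P, and reverse-bump it up through P; the value ejected from row 1 is w(i).

Step i=8: Q has 8 at row 2, column 3; remove 8 from row 2 of P and reverse-bump: 8 enters row 1 and ejects 7. So w(8) = 7. P is now [[1, 5, 8], [2, 6], [3], [4]].
Step i=7: Q has 7 at row 2, column 2; remove 6 from row 2 of P and reverse-bump: 6 enters row 1 and ejects 5. So w(7) = 5. P is now [[1, 6, 8], [2], [3], [4]].
Step i=6: Q has 6 at row 4, column 1; remove 4 from row 4 of P and reverse-bump: 4 enters row 3 and ejects 3; 3 enters row 2 and ejects 2; 2 enters row 1 and ejects 1. So w(6) = 1. P is now [[2, 6, 8], [3], [4]].
Step i=5: Q has 5 at row 1, column 3; remove that cell from P, ejecting 8. So w(5) = 8. P is now [[2, 6], [3], [4]].
Step i=4: Q has 4 at row 3, column 1; remove 4 from row 3 of P and reverse-bump: 4 enters row 2 and ejects 3; 3 enters row 1 and ejects 2. So w(4) = 2. P is now [[3, 6], [4]].
Step i=3: Q has 3 at row 1, column 2; remove that cell from P, ejecting 6. So w(3) = 6. P is now [[3], [4]].
Step i=2: Q has 2 at row 2, column 1; remove 4 from row 2 of P and reverse-bump: 4 enters row 1 and ejects 3. So w(2) = 3. P is now [[4]].
Step i=1: Q has 1 at row 1, column 1; remove that cell from P, ejecting 4. So w(1) = 4. P is now [].

So w = 4 3 6 2 8 1 5 7.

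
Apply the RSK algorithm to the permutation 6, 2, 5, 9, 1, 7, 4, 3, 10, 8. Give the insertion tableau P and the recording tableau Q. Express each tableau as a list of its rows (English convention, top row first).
Insert each entry of the permutation into P by Schensted row insertion, recording in Q the position of each new cell.

Insert 6: appended to row 1. P = [[6]].
Insert 2: 2 bumps 6 from row 1; 6 starts row 2. P = [[2], [6]].
Insert 5: appended to row 1. P = [[2, 5], [6]].
Insert 9: appended to row 1. P = [[2, 5, 9], [6]].
Insert 1: 1 bumps 2 from row 1; 2 bumps 6 from row 2; 6 starts row 3. P = [[1, 5, 9], [2], [6]].
Insert 7: 7 bumps 9 from row 1; 9 appends to row 2. P = [[1, 5, 7], [2, 9], [6]].
Insert 4: 4 bumps 5 from row 1; 5 bumps 9 from row 2; 9 appends to row 3. P = [[1, 4, 7], [2, 5], [6, 9]].
Insert 3: 3 bumps 4 from row 1; 4 bumps 5 from row 2; 5 bumps 6 from row 3; 6 starts row 4. P = [[1, 3, 7], [2, 4], [5, 9], [6]].
Insert 10: appended to row 1. P = [[1, 3, 7, 10], [2, 4], [5, 9], [6]].
Insert 8: 8 bumps 10 from row 1; 10 appends to row 2. P = [[1, 3, 7, 8], [2, 4, 10], [5, 9], [6]].

So P = [[1, 3, 7, 8], [2, 4, 10], [5, 9], [6]], Q = [[1, 3, 4, 9], [2, 6, 10], [5, 7], [8]].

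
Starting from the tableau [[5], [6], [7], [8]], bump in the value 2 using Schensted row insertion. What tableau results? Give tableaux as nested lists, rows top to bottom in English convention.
In row 1, 2 replaces 5 (the leftmost entry greater than 2); 5 is bumped to row 2. In row 2, 5 replaces 6 (the leftmost entry greater than 5); 6 is bumped to row 3. In row 3, 6 replaces 7 (the leftmost entry greater than 6); 7 is bumped to row 4. In row 4, 7 replaces 8 (the leftmost entry greater than 7); 8 is bumped to row 5. 8 starts a new row 5. The new tableau is [[2], [5], [6], [7], [8]].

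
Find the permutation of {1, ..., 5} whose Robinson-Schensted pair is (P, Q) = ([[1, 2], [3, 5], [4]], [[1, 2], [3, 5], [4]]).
4 5 3 1 2

Reverse the RSK construction: for i from n down to 1, find the cell of Q containing i, remove the entry at that cell from P, and reverse-bump it up through P; the value ejected from row 1 is w(i).

Step i=5: Q has 5 at row 2, column 2; remove 5 from row 2 of P and reverse-bump: 5 enters row 1 and ejects 2. So w(5) = 2. P is now [[1, 5], [3], [4]].
Step i=4: Q has 4 at row 3, column 1; remove 4 from row 3 of P and reverse-bump: 4 enters row 2 and ejects 3; 3 enters row 1 and ejects 1. So w(4) = 1. P is now [[3, 5], [4]].
Step i=3: Q has 3 at row 2, column 1; remove 4 from row 2 of P and reverse-bump: 4 enters row 1 and ejects 3. So w(3) = 3. P is now [[4, 5]].
Step i=2: Q has 2 at row 1, column 2; remove that cell from P, ejecting 5. So w(2) = 5. P is now [[4]].
Step i=1: Q has 1 at row 1, column 1; remove that cell from P, ejecting 4. So w(1) = 4. P is now [].

So w = 4 5 3 1 2.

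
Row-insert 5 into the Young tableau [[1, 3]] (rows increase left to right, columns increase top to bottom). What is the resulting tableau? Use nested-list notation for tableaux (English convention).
[[1, 3, 5]]

5 is larger than every entry of row 1, so it is appended to row 1. The new tableau is [[1, 3, 5]].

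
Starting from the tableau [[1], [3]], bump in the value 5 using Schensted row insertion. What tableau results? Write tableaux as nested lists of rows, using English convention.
5 is larger than every entry of row 1, so it is appended to row 1. The new tableau is [[1, 5], [3]].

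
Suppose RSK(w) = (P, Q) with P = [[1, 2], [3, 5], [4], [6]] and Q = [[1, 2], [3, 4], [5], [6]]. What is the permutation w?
4 6 1 5 3 2

Reverse RSK: for i = n, n-1, ..., 1, locate i in Q, remove the corresponding corner cell from P, and reverse-bump its entry up through P; the value ejected from row 1 is w(i).

So w = 4 6 1 5 3 2.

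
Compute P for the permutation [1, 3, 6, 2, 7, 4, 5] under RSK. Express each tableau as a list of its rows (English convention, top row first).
P = [[1, 2, 4, 5], [3, 6, 7]]

Insert 1: appended to row 1. P = [[1]].
Insert 3: appended to row 1. P = [[1, 3]].
Insert 6: appended to row 1. P = [[1, 3, 6]].
Insert 2: 2 bumps 3 from row 1; 3 starts row 2. P = [[1, 2, 6], [3]].
Insert 7: appended to row 1. P = [[1, 2, 6, 7], [3]].
Insert 4: 4 bumps 6 from row 1; 6 appends to row 2. P = [[1, 2, 4, 7], [3, 6]].
Insert 5: 5 bumps 7 from row 1; 7 appends to row 2. P = [[1, 2, 4, 5], [3, 6, 7]].

So P = [[1, 2, 4, 5], [3, 6, 7]].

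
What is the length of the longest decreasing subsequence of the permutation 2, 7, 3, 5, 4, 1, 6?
4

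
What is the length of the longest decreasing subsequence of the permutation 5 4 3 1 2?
4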